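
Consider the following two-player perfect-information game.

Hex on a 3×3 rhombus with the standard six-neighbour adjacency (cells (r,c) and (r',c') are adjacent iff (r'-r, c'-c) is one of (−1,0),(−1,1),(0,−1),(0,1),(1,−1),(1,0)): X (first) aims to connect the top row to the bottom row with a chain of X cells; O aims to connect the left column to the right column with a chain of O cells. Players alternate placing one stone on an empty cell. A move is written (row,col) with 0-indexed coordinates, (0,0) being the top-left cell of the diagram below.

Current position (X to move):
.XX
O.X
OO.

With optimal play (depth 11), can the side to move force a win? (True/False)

X winning at [.XX/O.X/OO.]: True

[.XX/O.X/OO.] X move#1: (0,0):-1/XXX/O.X/OO., (1,1):-1/.XX/OXX/OO., (2,2):+1/.XX/O.X/OOX*
[.XX/O.X/OOX] end (terminal -1, O#2); searched .XX/O.X/OO. to 11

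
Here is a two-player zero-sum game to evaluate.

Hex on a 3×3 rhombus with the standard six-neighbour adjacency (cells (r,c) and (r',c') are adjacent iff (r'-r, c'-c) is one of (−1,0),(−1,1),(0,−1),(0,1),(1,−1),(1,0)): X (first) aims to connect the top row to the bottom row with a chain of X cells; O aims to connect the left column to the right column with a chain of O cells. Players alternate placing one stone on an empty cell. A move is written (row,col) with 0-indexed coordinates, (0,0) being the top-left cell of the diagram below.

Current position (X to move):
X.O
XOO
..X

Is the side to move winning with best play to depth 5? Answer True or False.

X winning at [X.O/XOO/..X]: True

p1 X@[X.O/XOO/..X]: (0,1)[XXO/XOO/..X]-1 (2,0)[X.O/XOO/X.X]+1* (2,1)[X.O/XOO/.XX]-1
p2 O@[X.O/XOO/X.X] terminal -1; root [X.O/XOO/..X] d5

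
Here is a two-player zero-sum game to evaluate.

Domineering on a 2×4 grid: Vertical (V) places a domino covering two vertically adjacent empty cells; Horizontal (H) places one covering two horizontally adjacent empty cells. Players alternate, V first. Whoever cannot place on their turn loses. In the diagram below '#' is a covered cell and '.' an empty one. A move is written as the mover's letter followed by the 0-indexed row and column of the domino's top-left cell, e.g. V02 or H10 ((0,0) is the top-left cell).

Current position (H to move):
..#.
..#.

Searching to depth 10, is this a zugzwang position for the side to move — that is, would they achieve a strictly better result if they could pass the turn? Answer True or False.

zugzwang(..#./..#., H) = False

ply 1, H at ..#./..#. | H00=+1→###./..#.*; H10=+1→..#./###.
ply 2, V at ###./..#. | V03=-1→####/..##*
ply 3, H at ####/..## | H10=+1→####/####*
ply 4: ####/#### is terminal -1 (V); from ..#./..#. depth 10
pass branch (V moves first from the same position):
  | ply 1, V at ..#./..#. | V00=+1→#.#./#.#.*; V01=+1→.##./.##.; V03=-1→..##/..##
  | ply 2: #.#./#.#. is terminal -1 (H); from ..#./..#. depth 10
H moving scores +1; H passing scores -1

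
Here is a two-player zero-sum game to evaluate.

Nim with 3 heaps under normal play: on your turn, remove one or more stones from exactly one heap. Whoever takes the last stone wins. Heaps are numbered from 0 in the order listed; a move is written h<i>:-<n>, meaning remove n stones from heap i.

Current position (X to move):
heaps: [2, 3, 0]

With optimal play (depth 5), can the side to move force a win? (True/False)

X winning at [(2,3,0)]: True

ply 1, X at (2,3,0) | h0:-1=-1→(1,3,0); h0:-2=-1→(0,3,0); h1:-1=+1→(2,2,0)*; h1:-2=-1→(2,1,0); h1:-3=-1→(2,0,0)
ply 2, O at (2,2,0) | h0:-1=-1→(1,2,0)*; h0:-2=-1→(0,2,0); h1:-1=-1→(2,1,0); h1:-2=-1→(2,0,0)
ply 3, X at (1,2,0) | h0:-1=-1→(0,2,0); h1:-1=+1→(1,1,0)*; h1:-2=-1→(1,0,0)
ply 4, O at (1,1,0) | h0:-1=-1→(0,1,0)*; h1:-1=-1→(1,0,0)
ply 5, X at (0,1,0) | h1:-1=+1→(0,0,0)*
ply 6: (0,0,0) is terminal -1 (O); from (2,3,0) depth 5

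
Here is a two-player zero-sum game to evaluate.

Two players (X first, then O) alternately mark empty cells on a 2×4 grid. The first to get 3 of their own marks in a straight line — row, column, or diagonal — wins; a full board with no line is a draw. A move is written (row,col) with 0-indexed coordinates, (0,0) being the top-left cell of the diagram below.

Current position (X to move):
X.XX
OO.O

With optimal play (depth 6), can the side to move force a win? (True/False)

[X.XX/OO.O] X move#1: (0,1):+1/XXXX/OO.O*, (1,2):+0/X.XX/OOXO
[XXXX/OO.O] end (terminal -1, O#2); searched X.XX/OO.O to 6

X winning at [X.XX/OO.O]: True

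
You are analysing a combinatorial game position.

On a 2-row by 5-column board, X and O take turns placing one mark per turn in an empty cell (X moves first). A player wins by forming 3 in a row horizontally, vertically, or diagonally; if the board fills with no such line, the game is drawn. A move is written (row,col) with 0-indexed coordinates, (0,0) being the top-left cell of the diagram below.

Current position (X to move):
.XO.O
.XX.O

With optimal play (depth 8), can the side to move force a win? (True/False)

X winning at [.XO.O/.XX.O]: True

ply 1, X at .XO.O/.XX.O | (0,0)=-1→XXO.O/.XX.O; (0,3)=+1→.XOXO/.XX.O*; (1,0)=+1→.XO.O/XXX.O; (1,3)=+1→.XO.O/.XXXO
ply 2, O at .XOXO/.XX.O | (0,0)=-1→OXOXO/.XX.O*; (1,0)=-1→.XOXO/OXX.O; (1,3)=-1→.XOXO/.XXOO
ply 3, X at OXOXO/.XX.O | (1,0)=+1→OXOXO/XXX.O*; (1,3)=+1→OXOXO/.XXXO
ply 4: OXOXO/XXX.O is terminal -1 (O); from .XO.O/.XX.O depth 8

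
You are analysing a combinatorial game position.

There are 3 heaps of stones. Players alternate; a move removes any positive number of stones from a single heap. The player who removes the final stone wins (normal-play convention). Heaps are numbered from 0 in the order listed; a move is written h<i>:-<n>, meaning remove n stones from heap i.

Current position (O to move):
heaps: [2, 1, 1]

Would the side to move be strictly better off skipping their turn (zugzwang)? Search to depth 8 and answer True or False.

[(2,1,1)] O move#1: h0:-1:-1/(1,1,1), h0:-2:+1/(0,1,1)*, h1:-1:-1/(2,0,1), h2:-1:-1/(2,1,0)
[(0,1,1)] X move#2: h1:-1:-1/(0,0,1)*, h2:-1:-1/(0,1,0)
[(0,0,1)] O move#3: h2:-1:+1/(0,0,0)*
[(0,0,0)] end (terminal -1, X#4); searched (2,1,1) to 8
if O skipped the turn, X would face:
~ [(2,1,1)] X move#1: h0:-1:-1/(1,1,1), h0:-2:+1/(0,1,1)*, h1:-1:-1/(2,0,1), h2:-1:-1/(2,1,0)
~ [(0,1,1)] O move#2: h1:-1:-1/(0,0,1)*, h2:-1:-1/(0,1,0)
~ [(0,0,1)] X move#3: h2:-1:+1/(0,0,0)*
~ [(0,0,0)] end (terminal -1, O#4); searched (2,1,1) to 8
compare (O): move=+1 vs pass=-1

zugzwang((2,1,1), O) = False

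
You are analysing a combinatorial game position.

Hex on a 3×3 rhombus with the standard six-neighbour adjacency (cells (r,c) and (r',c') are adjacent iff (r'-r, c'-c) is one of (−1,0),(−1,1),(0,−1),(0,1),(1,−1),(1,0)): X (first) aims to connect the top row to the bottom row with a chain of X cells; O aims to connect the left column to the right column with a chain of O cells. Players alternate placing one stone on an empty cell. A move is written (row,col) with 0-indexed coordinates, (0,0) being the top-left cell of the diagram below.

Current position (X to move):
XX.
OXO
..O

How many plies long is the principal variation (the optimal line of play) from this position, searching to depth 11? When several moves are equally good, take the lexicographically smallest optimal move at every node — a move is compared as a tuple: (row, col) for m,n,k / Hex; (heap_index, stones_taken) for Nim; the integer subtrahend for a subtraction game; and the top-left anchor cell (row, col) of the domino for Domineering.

PV length from [XX./OXO/..O]: 3 plies

ply 1, X at XX./OXO/..O | (0,2)=+1→XXX/OXO/..O*; (2,0)=+1→XX./OXO/X.O; (2,1)=+1→XX./OXO/.XO
ply 2, O at XXX/OXO/..O | (2,0)=-1→XXX/OXO/O.O*; (2,1)=-1→XXX/OXO/.OO
ply 3, X at XXX/OXO/O.O | (2,1)=+1→XXX/OXO/OXO*
ply 4: XXX/OXO/OXO is terminal -1 (O); from XX./OXO/..O depth 11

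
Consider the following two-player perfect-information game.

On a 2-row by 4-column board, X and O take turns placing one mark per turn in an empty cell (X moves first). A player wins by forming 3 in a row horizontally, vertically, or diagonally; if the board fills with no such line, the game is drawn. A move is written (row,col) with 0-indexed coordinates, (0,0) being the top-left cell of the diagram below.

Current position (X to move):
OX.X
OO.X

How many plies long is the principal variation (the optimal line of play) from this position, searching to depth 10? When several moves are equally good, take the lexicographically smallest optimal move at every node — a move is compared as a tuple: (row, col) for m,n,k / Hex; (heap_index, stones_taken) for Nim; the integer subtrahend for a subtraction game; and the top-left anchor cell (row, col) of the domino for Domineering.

PV length from [OX.X/OO.X]: 1 ply

p1 X@[OX.X/OO.X]: (0,2)[OXXX/OO.X]+1* (1,2)[OX.X/OOXX]+0
p2 O@[OXXX/OO.X] terminal -1; root [OX.X/OO.X] d10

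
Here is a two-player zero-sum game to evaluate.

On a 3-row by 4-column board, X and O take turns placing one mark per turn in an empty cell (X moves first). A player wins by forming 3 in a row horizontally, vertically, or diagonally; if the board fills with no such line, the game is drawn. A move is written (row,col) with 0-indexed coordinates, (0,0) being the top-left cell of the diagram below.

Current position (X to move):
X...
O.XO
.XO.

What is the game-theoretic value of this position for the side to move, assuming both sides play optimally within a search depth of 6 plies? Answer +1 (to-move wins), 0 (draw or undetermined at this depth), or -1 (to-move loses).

[X.../O.XO/.XO.] X move#1: (0,1):+1/XX../O.XO/.XO.*, (0,2):+1/X.X./O.XO/.XO., (0,3):+1/X..X/O.XO/.XO., (1,1):+1/X.../OXXO/.XO., (2,0):+0/X.../O.XO/XXO., (2,3):+1/X.../O.XO/.XOX
[XX../O.XO/.XO.] O move#2: (0,2):-1/XXO./O.XO/.XO.*, (0,3):-1/XX.O/O.XO/.XO., (1,1):-1/XX../OOXO/.XO., (2,0):-1/XX../O.XO/OXO., (2,3):-1/XX../O.XO/.XOO
[XXO./O.XO/.XO.] X move#3: (0,3):+1/XXOX/O.XO/.XO.*, (1,1):+1/XXO./OXXO/.XO., (2,0):+1/XXO./O.XO/XXO., (2,3):+1/XXO./O.XO/.XOX
[XXOX/O.XO/.XO.] end (terminal -1, O#4); searched X.../O.XO/.XO. to 6

value(X.../O.XO/.XO., X) = +1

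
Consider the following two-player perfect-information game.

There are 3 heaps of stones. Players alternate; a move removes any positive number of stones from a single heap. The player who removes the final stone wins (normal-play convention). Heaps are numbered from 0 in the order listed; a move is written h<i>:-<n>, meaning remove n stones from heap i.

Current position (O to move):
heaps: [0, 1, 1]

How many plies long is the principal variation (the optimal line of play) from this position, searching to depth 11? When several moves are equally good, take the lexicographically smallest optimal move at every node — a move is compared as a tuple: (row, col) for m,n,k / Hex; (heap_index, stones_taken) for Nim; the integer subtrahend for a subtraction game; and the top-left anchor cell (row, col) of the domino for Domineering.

[(0,1,1)] O move#1: h1:-1:-1/(0,0,1)*, h2:-1:-1/(0,1,0)
[(0,0,1)] X move#2: h2:-1:+1/(0,0,0)*
[(0,0,0)] end (terminal -1, O#3); searched (0,1,1) to 11

PV length from [(0,1,1)]: 2 plies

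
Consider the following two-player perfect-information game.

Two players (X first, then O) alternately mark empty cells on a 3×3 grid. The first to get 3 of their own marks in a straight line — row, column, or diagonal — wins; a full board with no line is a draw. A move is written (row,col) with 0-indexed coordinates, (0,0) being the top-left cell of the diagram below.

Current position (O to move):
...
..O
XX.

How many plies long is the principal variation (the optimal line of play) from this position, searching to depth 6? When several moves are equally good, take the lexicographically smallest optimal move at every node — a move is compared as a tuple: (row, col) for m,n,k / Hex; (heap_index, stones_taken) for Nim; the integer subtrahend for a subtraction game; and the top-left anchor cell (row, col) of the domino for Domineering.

[.../..O/XX.] O move#1: (0,0):-1/O../..O/XX., (0,1):-1/.O./..O/XX., (0,2):-1/..O/..O/XX., (1,0):-1/.../O.O/XX., (1,1):-1/.../.OO/XX., (2,2):+1/.../..O/XXO*
[.../..O/XXO] X move#2: (0,0):-1/X../..O/XXO*, (0,1):-1/.X./..O/XXO, (0,2):-1/..X/..O/XXO, (1,0):-1/.../X.O/XXO, (1,1):-1/.../.XO/XXO
[X../..O/XXO] O move#3: (0,1):-1/XO./..O/XXO, (0,2):+1/X.O/..O/XXO*, (1,0):+1/X../O.O/XXO, (1,1):-1/X../.OO/XXO
[X.O/..O/XXO] end (terminal -1, X#4); searched .../..O/XX. to 6

PV length from [.../..O/XX.]: 3 plies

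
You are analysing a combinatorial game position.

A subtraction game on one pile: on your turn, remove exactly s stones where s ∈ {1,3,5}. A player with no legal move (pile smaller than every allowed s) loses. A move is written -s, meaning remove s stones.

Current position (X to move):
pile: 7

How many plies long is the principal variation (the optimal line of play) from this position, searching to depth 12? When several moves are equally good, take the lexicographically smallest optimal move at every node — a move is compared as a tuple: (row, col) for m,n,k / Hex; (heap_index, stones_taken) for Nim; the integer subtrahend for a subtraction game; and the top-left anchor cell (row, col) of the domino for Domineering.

PV length from [7]: 7 plies

[7] X move#1: -1:+1/6*, -3:+1/4, -5:+1/2
[6] O move#2: -1:-1/5*, -3:-1/3, -5:-1/1
[5] X move#3: -1:+1/4*, -3:+1/2, -5:+1/0
[4] O move#4: -1:-1/3*, -3:-1/1
[3] X move#5: -1:+1/2*, -3:+1/0
[2] O move#6: -1:-1/1*
[1] X move#7: -1:+1/0*
[0] end (terminal -1, O#8); searched 7 to 12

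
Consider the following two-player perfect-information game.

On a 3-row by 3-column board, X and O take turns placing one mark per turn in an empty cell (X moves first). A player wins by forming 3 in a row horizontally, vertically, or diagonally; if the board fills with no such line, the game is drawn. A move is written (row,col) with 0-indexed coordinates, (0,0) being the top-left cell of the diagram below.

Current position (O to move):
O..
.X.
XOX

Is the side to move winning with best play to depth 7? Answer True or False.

ply 1, O at O../.X./XOX | (0,1)=-1→OO./.X./XOX; (0,2)=+0→O.O/.X./XOX*; (1,0)=-1→O../OX./XOX; (1,2)=-1→O../.XO/XOX
ply 2, X at O.O/.X./XOX | (0,1)=+0→OXO/.X./XOX*; (1,0)=-1→O.O/XX./XOX; (1,2)=-1→O.O/.XX/XOX
ply 3, O at OXO/.X./XOX | (1,0)=+0→OXO/OX./XOX*; (1,2)=+0→OXO/.XO/XOX
ply 4, X at OXO/OX./XOX | (1,2)=+0→OXO/OXX/XOX*
ply 5: OXO/OXX/XOX is terminal +0 (O); from O../.X./XOX depth 7

O winning at [O../.X./XOX]: False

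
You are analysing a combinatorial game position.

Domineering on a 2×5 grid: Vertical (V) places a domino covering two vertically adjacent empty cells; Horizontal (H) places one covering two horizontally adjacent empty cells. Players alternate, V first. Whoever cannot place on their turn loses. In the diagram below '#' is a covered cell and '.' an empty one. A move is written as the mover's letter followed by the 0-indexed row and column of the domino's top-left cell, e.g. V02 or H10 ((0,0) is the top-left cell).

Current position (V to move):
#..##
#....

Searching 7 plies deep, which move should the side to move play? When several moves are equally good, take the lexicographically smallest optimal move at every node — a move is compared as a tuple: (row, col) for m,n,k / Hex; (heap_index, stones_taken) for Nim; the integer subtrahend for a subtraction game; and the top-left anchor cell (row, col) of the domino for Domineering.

p1 V@[#..##/#....]: V01[##.##/##...]-1 V02[#.###/#.#..]+1*
p2 H@[#.###/#.#..]: H13[#.###/#.###]-1*
p3 V@[#.###/#.###]: V01[#####/#####]+1*
p4 H@[#####/#####] terminal -1; root [#..##/#....] d7

V's best at [#..##/#....]: V02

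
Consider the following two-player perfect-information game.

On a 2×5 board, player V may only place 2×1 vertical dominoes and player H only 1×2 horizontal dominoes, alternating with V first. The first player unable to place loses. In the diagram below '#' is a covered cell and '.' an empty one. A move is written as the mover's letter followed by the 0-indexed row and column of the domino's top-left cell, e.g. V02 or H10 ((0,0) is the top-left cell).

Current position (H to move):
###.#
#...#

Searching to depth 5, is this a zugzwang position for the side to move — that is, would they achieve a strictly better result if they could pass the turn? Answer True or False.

ply 1, H at ###.#/#...# | H11=-1→###.#/###.#; H12=+1→###.#/#.###*
ply 2: ###.#/#.### is terminal -1 (V); from ###.#/#...# depth 5
suppose H passes — search the same position with V to move:
pass> ply 1, V at ###.#/#...# | V03=-1→#####/#..##*
pass> ply 2, H at #####/#..## | H11=+1→#####/#####*
pass> ply 3: #####/##### is terminal -1 (V); from ###.#/#...# depth 5
for H: play +1, pass +1

zugzwang(###.#/#...#, H) = False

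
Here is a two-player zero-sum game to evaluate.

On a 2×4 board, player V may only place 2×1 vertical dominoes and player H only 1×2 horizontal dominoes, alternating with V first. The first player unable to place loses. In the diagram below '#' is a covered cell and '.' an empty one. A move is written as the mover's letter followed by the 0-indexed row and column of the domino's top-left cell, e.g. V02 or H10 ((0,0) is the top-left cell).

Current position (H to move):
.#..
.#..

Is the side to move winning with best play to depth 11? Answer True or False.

[.#../.#..] H move#1: H02:+1/.###/.#..*, H12:+1/.#../.###
[.###/.#..] V move#2: V00:-1/####/##..*
[####/##..] H move#3: H12:+1/####/####*
[####/####] end (terminal -1, V#4); searched .#../.#.. to 11

H winning at [.#../.#..]: True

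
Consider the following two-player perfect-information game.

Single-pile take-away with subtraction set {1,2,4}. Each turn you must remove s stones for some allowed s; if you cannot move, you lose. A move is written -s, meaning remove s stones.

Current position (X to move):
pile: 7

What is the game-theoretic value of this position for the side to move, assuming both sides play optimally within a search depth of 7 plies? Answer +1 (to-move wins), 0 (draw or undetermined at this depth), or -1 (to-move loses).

value(7, X) = +1

ply 1, X at 7 | -1=+1→6*; -2=-1→5; -4=+1→3
ply 2, O at 6 | -1=-1→5*; -2=-1→4; -4=-1→2
ply 3, X at 5 | -1=-1→4; -2=+1→3*; -4=-1→1
ply 4, O at 3 | -1=-1→2*; -2=-1→1
ply 5, X at 2 | -1=-1→1; -2=+1→0*
ply 6: 0 is terminal -1 (O); from 7 depth 7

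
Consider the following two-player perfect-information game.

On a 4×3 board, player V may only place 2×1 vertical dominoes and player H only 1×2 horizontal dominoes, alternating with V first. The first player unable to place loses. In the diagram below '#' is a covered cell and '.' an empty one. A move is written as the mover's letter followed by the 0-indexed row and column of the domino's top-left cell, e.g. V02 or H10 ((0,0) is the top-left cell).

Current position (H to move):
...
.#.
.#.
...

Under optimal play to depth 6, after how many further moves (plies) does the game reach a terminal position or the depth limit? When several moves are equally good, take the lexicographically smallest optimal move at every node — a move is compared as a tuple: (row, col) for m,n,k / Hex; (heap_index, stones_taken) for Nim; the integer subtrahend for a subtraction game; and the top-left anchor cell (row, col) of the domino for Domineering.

[.../.#./.#./...] H move#1: H00:-1/##./.#./.#./...*, H01:-1/.##/.#./.#./..., H30:-1/.../.#./.#./##., H31:-1/.../.#./.#./.##
[##./.#./.#./...] V move#2: V02:+1/###/.##/.#./...*, V10:+1/##./##./##./..., V12:+1/##./.##/.##/..., V20:+1/##./.#./##./#.., V22:+1/##./.#./.##/..#
[###/.##/.#./...] H move#3: H30:-1/###/.##/.#./##.*, H31:-1/###/.##/.#./.##
[###/.##/.#./##.] V move#4: V10:+1/###/###/##./##.*, V22:+1/###/.##/.##/###
[###/###/##./##.] end (terminal -1, H#5); searched .../.#./.#./... to 6

PV length from [.../.#./.#./...]: 4 plies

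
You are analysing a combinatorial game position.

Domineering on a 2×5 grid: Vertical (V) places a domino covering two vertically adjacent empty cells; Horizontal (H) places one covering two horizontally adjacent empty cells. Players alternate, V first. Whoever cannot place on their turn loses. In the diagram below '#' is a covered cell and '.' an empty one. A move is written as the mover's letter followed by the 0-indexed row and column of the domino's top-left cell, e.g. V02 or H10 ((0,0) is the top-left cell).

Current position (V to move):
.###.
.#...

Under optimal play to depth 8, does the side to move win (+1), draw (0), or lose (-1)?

[.###./.#...] V move#1: V00:-1/####./##..., V04:+1/.####/.#..#*
[.####/.#..#] H move#2: H12:-1/.####/.####*
[.####/.####] V move#3: V00:+1/#####/#####*
[#####/#####] end (terminal -1, H#4); searched .###./.#... to 8

value(.###./.#..., V) = +1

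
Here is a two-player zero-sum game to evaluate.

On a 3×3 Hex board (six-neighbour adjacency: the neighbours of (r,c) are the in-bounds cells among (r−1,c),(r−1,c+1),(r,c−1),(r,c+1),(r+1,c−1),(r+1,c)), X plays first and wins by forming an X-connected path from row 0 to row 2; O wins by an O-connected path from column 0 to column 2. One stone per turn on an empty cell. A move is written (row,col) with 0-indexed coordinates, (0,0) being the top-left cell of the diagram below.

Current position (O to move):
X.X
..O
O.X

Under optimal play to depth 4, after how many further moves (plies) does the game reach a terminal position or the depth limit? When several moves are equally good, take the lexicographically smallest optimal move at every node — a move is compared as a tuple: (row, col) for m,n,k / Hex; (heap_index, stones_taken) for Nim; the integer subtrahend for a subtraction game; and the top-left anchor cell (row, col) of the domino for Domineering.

p1 O@[X.X/..O/O.X]: (0,1)[XOX/..O/O.X]+1* (1,0)[X.X/O.O/O.X]+1 (1,1)[X.X/.OO/O.X]+1 (2,1)[X.X/..O/OOX]+1
p2 X@[XOX/..O/O.X]: (1,0)[XOX/X.O/O.X]-1* (1,1)[XOX/.XO/O.X]-1 (2,1)[XOX/..O/OXX]-1
p3 O@[XOX/X.O/O.X]: (1,1)[XOX/XOO/O.X]+1* (2,1)[XOX/X.O/OOX]+1
p4 X@[XOX/XOO/O.X] terminal -1; root [X.X/..O/O.X] d4

PV length from [X.X/..O/O.X]: 3 plies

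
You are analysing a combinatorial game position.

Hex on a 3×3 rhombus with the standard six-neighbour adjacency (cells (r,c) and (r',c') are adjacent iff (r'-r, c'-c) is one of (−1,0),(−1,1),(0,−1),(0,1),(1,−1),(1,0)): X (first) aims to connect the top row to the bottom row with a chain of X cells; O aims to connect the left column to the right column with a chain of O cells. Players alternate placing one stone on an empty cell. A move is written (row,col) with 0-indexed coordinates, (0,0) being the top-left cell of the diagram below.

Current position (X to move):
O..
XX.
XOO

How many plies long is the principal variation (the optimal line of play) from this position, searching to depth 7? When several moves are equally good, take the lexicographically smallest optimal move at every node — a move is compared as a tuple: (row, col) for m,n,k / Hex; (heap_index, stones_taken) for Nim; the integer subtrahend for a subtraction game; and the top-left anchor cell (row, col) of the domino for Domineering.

[O../XX./XOO] X move#1: (0,1):+1/OX./XX./XOO*, (0,2):+1/O.X/XX./XOO, (1,2):+1/O../XXX/XOO
[OX./XX./XOO] end (terminal -1, O#2); searched O../XX./XOO to 7

PV length from [O../XX./XOO]: 1 ply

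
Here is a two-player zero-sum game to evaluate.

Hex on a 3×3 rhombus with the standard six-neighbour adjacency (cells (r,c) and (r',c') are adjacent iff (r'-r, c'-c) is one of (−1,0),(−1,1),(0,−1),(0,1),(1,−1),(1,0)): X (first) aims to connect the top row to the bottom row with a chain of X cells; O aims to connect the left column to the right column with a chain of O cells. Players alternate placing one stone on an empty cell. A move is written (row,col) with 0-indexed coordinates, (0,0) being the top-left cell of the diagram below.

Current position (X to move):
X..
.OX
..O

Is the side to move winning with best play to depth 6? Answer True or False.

X winning at [X../.OX/..O]: False

ply 1, X at X../.OX/..O | (0,1)=-1→XX./.OX/..O*; (0,2)=-1→X.X/.OX/..O; (1,0)=-1→X../XOX/..O; (2,0)=-1→X../.OX/X.O; (2,1)=-1→X../.OX/.XO
ply 2, O at XX./.OX/..O | (0,2)=+1→XXO/.OX/..O*; (1,0)=+1→XX./OOX/..O; (2,0)=+1→XX./.OX/O.O; (2,1)=+1→XX./.OX/.OO
ply 3, X at XXO/.OX/..O | (1,0)=-1→XXO/XOX/..O*; (2,0)=-1→XXO/.OX/X.O; (2,1)=-1→XXO/.OX/.XO
ply 4, O at XXO/XOX/..O | (2,0)=+1→XXO/XOX/O.O*; (2,1)=-1→XXO/XOX/.OO
ply 5: XXO/XOX/O.O is terminal -1 (X); from X../.OX/..O depth 6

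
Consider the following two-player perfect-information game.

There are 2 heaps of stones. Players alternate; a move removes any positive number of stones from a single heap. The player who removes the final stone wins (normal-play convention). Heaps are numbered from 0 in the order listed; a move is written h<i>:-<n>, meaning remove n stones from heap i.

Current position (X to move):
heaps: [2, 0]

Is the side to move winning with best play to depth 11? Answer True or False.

X winning at [(2,0)]: True

[(2,0)] X move#1: h0:-1:-1/(1,0), h0:-2:+1/(0,0)*
[(0,0)] end (terminal -1, O#2); searched (2,0) to 11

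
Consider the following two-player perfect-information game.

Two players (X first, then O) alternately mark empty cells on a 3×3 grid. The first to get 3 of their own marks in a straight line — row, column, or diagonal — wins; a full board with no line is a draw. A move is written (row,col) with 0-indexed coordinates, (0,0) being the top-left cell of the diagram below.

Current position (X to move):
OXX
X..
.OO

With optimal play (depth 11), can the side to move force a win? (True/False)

X winning at [OXX/X../.OO]: False

[OXX/X../.OO] X move#1: (1,1):-1/OXX/XX./.OO*, (1,2):-1/OXX/X.X/.OO, (2,0):-1/OXX/X../XOO
[OXX/XX./.OO] O move#2: (1,2):-1/OXX/XXO/.OO, (2,0):+1/OXX/XX./OOO*
[OXX/XX./OOO] end (terminal -1, X#3); searched OXX/X../.OO to 11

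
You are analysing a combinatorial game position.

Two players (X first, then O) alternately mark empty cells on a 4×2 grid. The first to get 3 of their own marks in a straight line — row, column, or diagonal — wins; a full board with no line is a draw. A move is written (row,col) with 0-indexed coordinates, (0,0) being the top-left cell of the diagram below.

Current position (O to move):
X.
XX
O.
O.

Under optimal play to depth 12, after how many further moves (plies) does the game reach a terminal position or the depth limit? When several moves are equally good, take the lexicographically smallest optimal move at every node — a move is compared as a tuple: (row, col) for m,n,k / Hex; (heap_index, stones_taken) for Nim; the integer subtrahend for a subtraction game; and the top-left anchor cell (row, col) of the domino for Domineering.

PV length from [X./XX/O./O.]: 3 plies

p1 O@[X./XX/O./O.]: (0,1)[XO/XX/O./O.]+0* (2,1)[X./XX/OO/O.]+0 (3,1)[X./XX/O./OO]+0
p2 X@[XO/XX/O./O.]: (2,1)[XO/XX/OX/O.]+0* (3,1)[XO/XX/O./OX]+0
p3 O@[XO/XX/OX/O.]: (3,1)[XO/XX/OX/OO]+0*
p4 X@[XO/XX/OX/OO] terminal +0; root [X./XX/O./O.] d12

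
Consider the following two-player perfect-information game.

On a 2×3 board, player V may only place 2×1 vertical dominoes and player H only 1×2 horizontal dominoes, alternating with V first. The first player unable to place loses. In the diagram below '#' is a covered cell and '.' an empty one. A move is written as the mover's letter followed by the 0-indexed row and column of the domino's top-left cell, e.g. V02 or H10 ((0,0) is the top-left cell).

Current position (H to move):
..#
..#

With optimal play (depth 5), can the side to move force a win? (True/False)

p1 H@[..#/..#]: H00[###/..#]+1* H10[..#/###]+1
p2 V@[###/..#] terminal -1; root [..#/..#] d5

H winning at [..#/..#]: True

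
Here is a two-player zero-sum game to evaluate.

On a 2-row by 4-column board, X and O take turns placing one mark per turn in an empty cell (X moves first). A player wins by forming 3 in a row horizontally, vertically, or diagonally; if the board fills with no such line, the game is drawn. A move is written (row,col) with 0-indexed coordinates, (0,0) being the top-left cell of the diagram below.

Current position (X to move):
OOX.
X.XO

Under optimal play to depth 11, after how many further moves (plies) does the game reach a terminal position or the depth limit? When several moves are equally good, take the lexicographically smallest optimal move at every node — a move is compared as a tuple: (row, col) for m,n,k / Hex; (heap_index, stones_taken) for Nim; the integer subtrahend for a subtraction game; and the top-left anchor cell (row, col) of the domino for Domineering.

ply 1, X at OOX./X.XO | (0,3)=+0→OOXX/X.XO; (1,1)=+1→OOX./XXXO*
ply 2: OOX./XXXO is terminal -1 (O); from OOX./X.XO depth 11

PV length from [OOX./X.XO]: 1 ply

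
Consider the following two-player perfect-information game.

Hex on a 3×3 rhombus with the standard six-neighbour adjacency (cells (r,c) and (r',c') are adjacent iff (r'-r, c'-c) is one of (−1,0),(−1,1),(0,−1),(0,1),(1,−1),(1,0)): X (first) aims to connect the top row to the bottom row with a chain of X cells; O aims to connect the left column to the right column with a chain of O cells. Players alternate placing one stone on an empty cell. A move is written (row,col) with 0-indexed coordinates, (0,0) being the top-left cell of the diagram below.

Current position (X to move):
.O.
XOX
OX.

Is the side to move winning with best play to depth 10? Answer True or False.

[.O./XOX/OX.] X move#1: (0,0):-1/XO./XOX/OX., (0,2):+1/.OX/XOX/OX.*, (2,2):-1/.O./XOX/OXX
[.OX/XOX/OX.] end (terminal -1, O#2); searched .O./XOX/OX. to 10

X winning at [.O./XOX/OX.]: True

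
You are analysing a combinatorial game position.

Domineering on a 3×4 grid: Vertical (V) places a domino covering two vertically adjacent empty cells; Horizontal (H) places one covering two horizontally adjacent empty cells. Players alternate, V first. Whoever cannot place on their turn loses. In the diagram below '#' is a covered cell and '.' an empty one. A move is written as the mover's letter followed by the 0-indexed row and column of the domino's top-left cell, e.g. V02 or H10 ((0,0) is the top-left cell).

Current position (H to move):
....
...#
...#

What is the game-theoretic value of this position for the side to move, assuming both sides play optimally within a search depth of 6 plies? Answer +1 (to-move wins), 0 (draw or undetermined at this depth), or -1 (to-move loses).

ply 1, H at ..../...#/...# | H00=-1→##../...#/...#; H01=-1→.##./...#/...#; H02=-1→..##/...#/...#; H10=+1→..../##.#/...#*; H11=+1→..../.###/...#; H20=-1→..../...#/##.#; H21=-1→..../...#/.###
ply 2, V at ..../##.#/...# | V02=-1→..#./####/...#*; V12=-1→..../####/..##
ply 3, H at ..#./####/...# | H00=+1→###./####/...#*; H20=+1→..#./####/##.#; H21=+1→..#./####/.###
ply 4: ###./####/...# is terminal -1 (V); from ..../...#/...# depth 6

value(..../...#/...#, H) = +1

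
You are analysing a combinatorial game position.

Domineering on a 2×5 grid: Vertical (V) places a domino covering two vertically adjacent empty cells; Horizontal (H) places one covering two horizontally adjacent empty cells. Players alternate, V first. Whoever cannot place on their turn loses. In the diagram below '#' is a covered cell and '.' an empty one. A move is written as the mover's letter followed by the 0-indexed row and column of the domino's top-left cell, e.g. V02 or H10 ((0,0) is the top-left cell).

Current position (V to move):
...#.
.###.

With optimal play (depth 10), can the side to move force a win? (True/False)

[...#./.###.] V move#1: V00:+1/#..#./####.*, V04:-1/...##/.####
[#..#./####.] H move#2: H01:-1/####./####.*
[####./####.] V move#3: V04:+1/#####/#####*
[#####/#####] end (terminal -1, H#4); searched ...#./.###. to 10

V winning at [...#./.###.]: True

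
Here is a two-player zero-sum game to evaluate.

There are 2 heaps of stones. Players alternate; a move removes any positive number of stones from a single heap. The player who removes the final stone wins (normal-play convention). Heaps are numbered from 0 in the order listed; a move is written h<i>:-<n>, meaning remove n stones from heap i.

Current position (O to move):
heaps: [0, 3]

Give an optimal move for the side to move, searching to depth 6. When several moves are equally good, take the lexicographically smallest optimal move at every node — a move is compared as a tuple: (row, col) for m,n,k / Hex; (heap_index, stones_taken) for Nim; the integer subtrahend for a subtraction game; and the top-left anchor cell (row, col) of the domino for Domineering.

ply 1, O at (0,3) | h1:-1=-1→(0,2); h1:-2=-1→(0,1); h1:-3=+1→(0,0)*
ply 2: (0,0) is terminal -1 (X); from (0,3) depth 6

O's best at [(0,3)]: h1:-3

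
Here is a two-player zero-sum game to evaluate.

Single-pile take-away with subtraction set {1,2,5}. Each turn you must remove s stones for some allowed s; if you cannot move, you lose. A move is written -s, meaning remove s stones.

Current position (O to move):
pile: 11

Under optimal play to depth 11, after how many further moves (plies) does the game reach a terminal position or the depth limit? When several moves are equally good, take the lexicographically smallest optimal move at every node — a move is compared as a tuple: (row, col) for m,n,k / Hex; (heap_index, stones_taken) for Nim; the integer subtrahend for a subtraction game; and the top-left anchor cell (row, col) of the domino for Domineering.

[11] O move#1: -1:-1/10, -2:+1/9*, -5:+1/6
[9] X move#2: -1:-1/8*, -2:-1/7, -5:-1/4
[8] O move#3: -1:-1/7, -2:+1/6*, -5:+1/3
[6] X move#4: -1:-1/5*, -2:-1/4, -5:-1/1
[5] O move#5: -1:-1/4, -2:+1/3*, -5:+1/0
[3] X move#6: -1:-1/2*, -2:-1/1
[2] O move#7: -1:-1/1, -2:+1/0*
[0] end (terminal -1, X#8); searched 11 to 11

PV length from [11]: 7 plies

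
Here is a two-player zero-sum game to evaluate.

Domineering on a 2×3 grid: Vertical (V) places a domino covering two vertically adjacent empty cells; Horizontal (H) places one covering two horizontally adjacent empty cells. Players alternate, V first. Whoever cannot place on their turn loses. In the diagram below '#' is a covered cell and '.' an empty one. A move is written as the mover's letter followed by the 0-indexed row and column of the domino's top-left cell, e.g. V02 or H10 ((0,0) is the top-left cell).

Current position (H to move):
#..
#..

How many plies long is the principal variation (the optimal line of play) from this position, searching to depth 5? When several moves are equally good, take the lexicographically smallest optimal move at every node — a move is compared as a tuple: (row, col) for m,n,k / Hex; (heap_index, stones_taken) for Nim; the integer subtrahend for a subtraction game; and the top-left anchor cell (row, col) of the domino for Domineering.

[#../#..] H move#1: H01:+1/###/#..*, H11:+1/#../###
[###/#..] end (terminal -1, V#2); searched #../#.. to 5

PV length from [#../#..]: 1 ply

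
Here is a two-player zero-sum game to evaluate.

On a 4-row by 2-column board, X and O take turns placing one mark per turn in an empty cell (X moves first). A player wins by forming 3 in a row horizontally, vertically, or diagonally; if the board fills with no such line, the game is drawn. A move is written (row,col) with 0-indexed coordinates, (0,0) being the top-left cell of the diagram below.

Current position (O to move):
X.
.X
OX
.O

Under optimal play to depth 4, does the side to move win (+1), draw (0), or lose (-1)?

p1 O@[X./.X/OX/.O]: (0,1)[XO/.X/OX/.O]+0* (1,0)[X./OX/OX/.O]-1 (3,0)[X./.X/OX/OO]-1
p2 X@[XO/.X/OX/.O]: (1,0)[XO/XX/OX/.O]+0* (3,0)[XO/.X/OX/XO]+0
p3 O@[XO/XX/OX/.O]: (3,0)[XO/XX/OX/OO]+0*
p4 X@[XO/XX/OX/OO] terminal +0; root [X./.X/OX/.O] d4

value(X./.X/OX/.O, O) = 0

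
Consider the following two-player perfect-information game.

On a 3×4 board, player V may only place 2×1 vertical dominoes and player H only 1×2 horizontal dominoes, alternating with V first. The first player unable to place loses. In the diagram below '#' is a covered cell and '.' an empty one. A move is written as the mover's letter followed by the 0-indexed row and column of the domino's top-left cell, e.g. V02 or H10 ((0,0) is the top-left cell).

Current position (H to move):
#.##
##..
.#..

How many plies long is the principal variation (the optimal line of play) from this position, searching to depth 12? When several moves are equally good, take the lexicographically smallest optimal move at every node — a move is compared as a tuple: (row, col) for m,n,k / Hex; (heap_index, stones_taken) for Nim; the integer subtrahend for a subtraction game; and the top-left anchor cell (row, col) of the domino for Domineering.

PV length from [#.##/##../.#..]: 1 ply

p1 H@[#.##/##../.#..]: H12[#.##/####/.#..]+1* H22[#.##/##../.###]+1
p2 V@[#.##/####/.#..] terminal -1; root [#.##/##../.#..] d12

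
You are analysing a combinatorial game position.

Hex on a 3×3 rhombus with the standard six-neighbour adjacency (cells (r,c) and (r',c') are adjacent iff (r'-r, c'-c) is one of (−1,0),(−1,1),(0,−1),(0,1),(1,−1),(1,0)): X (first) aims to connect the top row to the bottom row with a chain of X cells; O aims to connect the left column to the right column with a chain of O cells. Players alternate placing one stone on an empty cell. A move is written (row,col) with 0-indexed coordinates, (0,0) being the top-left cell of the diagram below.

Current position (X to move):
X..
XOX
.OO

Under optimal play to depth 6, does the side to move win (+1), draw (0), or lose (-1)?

value(X../XOX/.OO, X) = +1

[X../XOX/.OO] X move#1: (0,1):-1/XX./XOX/.OO, (0,2):-1/X.X/XOX/.OO, (2,0):+1/X../XOX/XOO*
[X../XOX/XOO] end (terminal -1, O#2); searched X../XOX/.OO to 6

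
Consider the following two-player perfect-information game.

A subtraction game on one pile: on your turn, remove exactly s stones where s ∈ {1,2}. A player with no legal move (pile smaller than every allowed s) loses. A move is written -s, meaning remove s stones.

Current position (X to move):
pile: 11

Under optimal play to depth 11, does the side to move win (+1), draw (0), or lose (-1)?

value(11, X) = +1

[11] X move#1: -1:-1/10, -2:+1/9*
[9] O move#2: -1:-1/8*, -2:-1/7
[8] X move#3: -1:-1/7, -2:+1/6*
[6] O move#4: -1:-1/5*, -2:-1/4
[5] X move#5: -1:-1/4, -2:+1/3*
[3] O move#6: -1:-1/2*, -2:-1/1
[2] X move#7: -1:-1/1, -2:+1/0*
[0] end (terminal -1, O#8); searched 11 to 11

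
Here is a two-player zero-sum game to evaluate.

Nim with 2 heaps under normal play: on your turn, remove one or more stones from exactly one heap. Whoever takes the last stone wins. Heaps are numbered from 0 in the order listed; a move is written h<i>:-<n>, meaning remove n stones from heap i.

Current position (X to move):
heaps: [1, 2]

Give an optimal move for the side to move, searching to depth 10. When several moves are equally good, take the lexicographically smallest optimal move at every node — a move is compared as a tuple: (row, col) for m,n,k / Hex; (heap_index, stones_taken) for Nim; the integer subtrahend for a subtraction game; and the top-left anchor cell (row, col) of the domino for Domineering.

X's best at [(1,2)]: h1:-1

ply 1, X at (1,2) | h0:-1=-1→(0,2); h1:-1=+1→(1,1)*; h1:-2=-1→(1,0)
ply 2, O at (1,1) | h0:-1=-1→(0,1)*; h1:-1=-1→(1,0)
ply 3, X at (0,1) | h1:-1=+1→(0,0)*
ply 4: (0,0) is terminal -1 (O); from (1,2) depth 10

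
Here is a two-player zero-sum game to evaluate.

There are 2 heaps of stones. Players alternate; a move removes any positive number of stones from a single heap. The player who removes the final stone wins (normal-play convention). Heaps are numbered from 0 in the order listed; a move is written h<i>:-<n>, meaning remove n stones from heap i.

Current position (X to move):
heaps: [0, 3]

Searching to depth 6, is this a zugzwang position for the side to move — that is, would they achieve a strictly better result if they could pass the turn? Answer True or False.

zugzwang((0,3), X) = False

[(0,3)] X move#1: h1:-1:-1/(0,2), h1:-2:-1/(0,1), h1:-3:+1/(0,0)*
[(0,0)] end (terminal -1, O#2); searched (0,3) to 6
suppose X passes — search the same position with O to move:
pass> [(0,3)] O move#1: h1:-1:-1/(0,2), h1:-2:-1/(0,1), h1:-3:+1/(0,0)*
pass> [(0,0)] end (terminal -1, X#2); searched (0,3) to 6
for X: play +1, pass -1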